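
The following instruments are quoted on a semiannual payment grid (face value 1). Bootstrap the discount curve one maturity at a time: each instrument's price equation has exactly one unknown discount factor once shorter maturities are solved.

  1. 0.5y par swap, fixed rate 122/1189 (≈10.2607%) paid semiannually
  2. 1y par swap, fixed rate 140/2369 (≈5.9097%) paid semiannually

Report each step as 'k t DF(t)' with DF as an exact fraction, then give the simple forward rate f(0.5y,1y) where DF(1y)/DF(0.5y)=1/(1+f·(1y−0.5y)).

step 1 [0.5y] swap r/2=61/1189: DF=(1 − 61/1189·(0))/(1+61/1189) = 1189/1250 ≈ 0.951200
step 2 [1y] swap r/2=70/2369: DF=(1 − 70/2369·(0.951200))/(1+70/2369) = 118/125 ≈ 0.944000

1 1/2 1189/1250
2 1 118/125
f(0.5y,1y) = ((1189/1250)/(118/125) − 1)/(1/2) = 9/590 ≈ 1.5254%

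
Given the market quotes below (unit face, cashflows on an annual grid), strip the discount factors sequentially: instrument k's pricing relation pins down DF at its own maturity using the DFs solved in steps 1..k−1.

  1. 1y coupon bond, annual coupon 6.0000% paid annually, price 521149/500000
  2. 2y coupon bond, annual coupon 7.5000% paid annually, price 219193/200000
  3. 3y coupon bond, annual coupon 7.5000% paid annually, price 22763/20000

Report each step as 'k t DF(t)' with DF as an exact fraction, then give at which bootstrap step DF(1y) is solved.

step 1 [1y] bond c/1=3/50: DF=(521149/500000 − 3/50·(0))/(1+3/50) = 9833/10000 ≈ 0.983300
step 2 [2y] bond c/1=3/40: DF=(219193/200000 − 3/40·(0.983300))/(1+3/40) = 9509/10000 ≈ 0.950900
step 3 [3y] bond c/1=3/40: DF=(22763/20000 − 3/40·(0.983300+0.950900))/(1+3/40) = 4619/5000 ≈ 0.923800

1 1 9833/10000
2 2 9509/10000
3 3 4619/5000
DF(1y) is solved at step 1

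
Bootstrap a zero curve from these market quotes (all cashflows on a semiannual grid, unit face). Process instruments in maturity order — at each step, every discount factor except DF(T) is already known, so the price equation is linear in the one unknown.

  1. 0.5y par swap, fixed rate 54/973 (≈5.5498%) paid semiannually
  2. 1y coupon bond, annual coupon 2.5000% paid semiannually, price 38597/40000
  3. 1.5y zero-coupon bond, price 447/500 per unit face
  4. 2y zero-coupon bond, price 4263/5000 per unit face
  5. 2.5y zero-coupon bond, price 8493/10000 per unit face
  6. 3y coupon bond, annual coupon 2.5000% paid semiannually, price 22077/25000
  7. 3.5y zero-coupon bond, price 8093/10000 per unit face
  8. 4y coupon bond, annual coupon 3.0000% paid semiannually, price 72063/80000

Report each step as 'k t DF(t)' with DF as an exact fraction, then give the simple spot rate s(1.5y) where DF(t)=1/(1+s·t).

step 1 [0.5y] swap r/2=27/973: DF=(1 − 27/973·(0))/(1+27/973) = 973/1000 ≈ 0.973000
step 2 [1y] bond c/2=1/80: DF=(38597/40000 − 1/80·(0.973000))/(1+1/80) = 941/1000 ≈ 0.941000
step 3 [1.5y] zero: DF = P = 447/500 ≈ 0.894000
step 4 [2y] zero: DF = P = 4263/5000 ≈ 0.852600
step 5 [2.5y] zero: DF = P = 8493/10000 ≈ 0.849300
step 6 [3y] bond c/2=1/80: DF=(22077/25000 − 1/80·(0.973000+0.941000+0.894000+0.852600+0.849300))/(1+1/80) = 1633/2000 ≈ 0.816500
step 7 [3.5y] zero: DF = P = 8093/10000 ≈ 0.809300
step 8 [4y] bond c/2=3/200: DF=(72063/80000 − 3/200·(0.973000+0.941000+0.894000+0.852600+0.849300+0.816500+0.809300))/(1+3/200) = 498/625 ≈ 0.796800

1 1/2 973/1000
2 1 941/1000
3 3/2 447/500
4 2 4263/5000
5 5/2 8493/10000
6 3 1633/2000
7 7/2 8093/10000
8 4 498/625
s(1.5y) = (1/(447/500) − 1)/(3/2) = 106/1341 ≈ 7.9045%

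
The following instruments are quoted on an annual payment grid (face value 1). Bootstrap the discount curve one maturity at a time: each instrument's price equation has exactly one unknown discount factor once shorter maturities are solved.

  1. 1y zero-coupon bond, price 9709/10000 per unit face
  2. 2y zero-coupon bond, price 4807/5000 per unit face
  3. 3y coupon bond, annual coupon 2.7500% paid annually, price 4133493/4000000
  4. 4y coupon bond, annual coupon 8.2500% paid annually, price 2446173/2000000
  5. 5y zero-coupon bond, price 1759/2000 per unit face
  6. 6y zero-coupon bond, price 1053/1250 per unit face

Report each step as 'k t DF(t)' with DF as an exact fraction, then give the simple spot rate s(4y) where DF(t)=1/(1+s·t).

step 1 [1y] zero: DF = P = 9709/10000 ≈ 0.970900
step 2 [2y] zero: DF = P = 4807/5000 ≈ 0.961400
step 3 [3y] bond c/1=11/400: DF=(4133493/4000000 − 11/400·(0.970900+0.961400))/(1+11/400) = 477/500 ≈ 0.954000
step 4 [4y] bond c/1=33/400: DF=(2446173/2000000 − 33/400·(0.970900+0.961400+0.954000))/(1+33/400) = 9099/10000 ≈ 0.909900
step 5 [5y] zero: DF = P = 1759/2000 ≈ 0.879500
step 6 [6y] zero: DF = P = 1053/1250 ≈ 0.842400

1 1 9709/10000
2 2 4807/5000
3 3 477/500
4 4 9099/10000
5 5 1759/2000
6 6 1053/1250
s(4y) = (1/(9099/10000) − 1)/(4) = 901/36396 ≈ 2.4755%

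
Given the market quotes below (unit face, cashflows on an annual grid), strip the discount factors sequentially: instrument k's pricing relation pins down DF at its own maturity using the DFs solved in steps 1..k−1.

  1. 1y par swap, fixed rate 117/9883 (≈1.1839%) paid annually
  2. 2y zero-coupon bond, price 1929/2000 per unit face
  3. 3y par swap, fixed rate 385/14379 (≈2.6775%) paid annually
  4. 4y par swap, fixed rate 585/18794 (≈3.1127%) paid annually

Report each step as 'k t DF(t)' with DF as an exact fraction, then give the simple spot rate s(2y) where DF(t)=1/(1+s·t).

step 1 [1y] swap r/1=117/9883: DF=(1 − 117/9883·(0))/(1+117/9883) = 9883/10000 ≈ 0.988300
step 2 [2y] zero: DF = P = 1929/2000 ≈ 0.964500
step 3 [3y] swap r/1=385/14379: DF=(1 − 385/14379·(0.988300+0.964500))/(1+385/14379) = 923/1000 ≈ 0.923000
step 4 [4y] swap r/1=585/18794: DF=(1 − 585/18794·(0.988300+0.964500+0.923000))/(1+585/18794) = 883/1000 ≈ 0.883000

1 1 9883/10000
2 2 1929/2000
3 3 923/1000
4 4 883/1000
s(2y) = (1/(1929/2000) − 1)/(2) = 71/3858 ≈ 1.8403%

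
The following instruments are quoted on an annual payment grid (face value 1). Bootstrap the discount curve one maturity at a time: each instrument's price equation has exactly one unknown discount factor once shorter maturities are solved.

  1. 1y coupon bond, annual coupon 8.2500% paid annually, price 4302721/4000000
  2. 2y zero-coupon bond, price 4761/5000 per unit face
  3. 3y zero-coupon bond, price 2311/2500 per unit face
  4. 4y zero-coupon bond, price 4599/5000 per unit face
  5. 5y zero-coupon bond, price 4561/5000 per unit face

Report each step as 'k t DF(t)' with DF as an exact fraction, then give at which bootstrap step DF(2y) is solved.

1 1 9937/10000
2 2 4761/5000
3 3 2311/2500
4 4 4599/5000
5 5 4561/5000
DF(2y) is solved at step 2

step 1 [1y] bond c/1=33/400: DF=(4302721/4000000 − 33/400·(0))/(1+33/400) = 9937/10000 ≈ 0.993700
step 2 [2y] zero: DF = P = 4761/5000 ≈ 0.952200
step 3 [3y] zero: DF = P = 2311/2500 ≈ 0.924400
step 4 [4y] zero: DF = P = 4599/5000 ≈ 0.919800
step 5 [5y] zero: DF = P = 4561/5000 ≈ 0.912200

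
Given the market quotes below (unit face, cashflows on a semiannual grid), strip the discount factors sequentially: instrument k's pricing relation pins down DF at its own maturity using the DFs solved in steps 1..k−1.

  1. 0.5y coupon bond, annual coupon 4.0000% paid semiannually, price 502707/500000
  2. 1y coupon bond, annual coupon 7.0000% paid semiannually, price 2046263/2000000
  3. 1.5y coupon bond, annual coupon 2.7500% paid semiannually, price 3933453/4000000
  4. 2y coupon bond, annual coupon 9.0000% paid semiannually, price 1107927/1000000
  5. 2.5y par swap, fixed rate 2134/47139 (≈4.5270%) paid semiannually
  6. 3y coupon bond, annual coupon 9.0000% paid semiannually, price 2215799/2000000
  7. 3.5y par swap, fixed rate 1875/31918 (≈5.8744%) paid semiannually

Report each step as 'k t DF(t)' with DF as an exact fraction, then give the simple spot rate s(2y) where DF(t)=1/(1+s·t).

1 1/2 9857/10000
2 1 597/625
3 3/2 9437/10000
4 2 117/125
5 5/2 8933/10000
6 3 2143/2500
7 7/2 13/16
s(2y) = (1/(117/125) − 1)/(2) = 4/117 ≈ 3.4188%

step 1 [0.5y] bond c/2=1/50: DF=(502707/500000 − 1/50·(0))/(1+1/50) = 9857/10000 ≈ 0.985700
step 2 [1y] bond c/2=7/200: DF=(2046263/2000000 − 7/200·(0.985700))/(1+7/200) = 597/625 ≈ 0.955200
step 3 [1.5y] bond c/2=11/800: DF=(3933453/4000000 − 11/800·(0.985700+0.955200))/(1+11/800) = 9437/10000 ≈ 0.943700
step 4 [2y] bond c/2=9/200: DF=(1107927/1000000 − 9/200·(0.985700+0.955200+0.943700))/(1+9/200) = 117/125 ≈ 0.936000
step 5 [2.5y] swap r/2=1067/47139: DF=(1 − 1067/47139·(0.985700+0.955200+0.943700+0.936000))/(1+1067/47139) = 8933/10000 ≈ 0.893300
step 6 [3y] bond c/2=9/200: DF=(2215799/2000000 − 9/200·(0.985700+0.955200+0.943700+0.936000+0.893300))/(1+9/200) = 2143/2500 ≈ 0.857200
step 7 [3.5y] swap r/2=1875/63836: DF=(1 − 1875/63836·(0.985700+0.955200+0.943700+0.936000+0.893300+0.857200))/(1+1875/63836) = 13/16 ≈ 0.812500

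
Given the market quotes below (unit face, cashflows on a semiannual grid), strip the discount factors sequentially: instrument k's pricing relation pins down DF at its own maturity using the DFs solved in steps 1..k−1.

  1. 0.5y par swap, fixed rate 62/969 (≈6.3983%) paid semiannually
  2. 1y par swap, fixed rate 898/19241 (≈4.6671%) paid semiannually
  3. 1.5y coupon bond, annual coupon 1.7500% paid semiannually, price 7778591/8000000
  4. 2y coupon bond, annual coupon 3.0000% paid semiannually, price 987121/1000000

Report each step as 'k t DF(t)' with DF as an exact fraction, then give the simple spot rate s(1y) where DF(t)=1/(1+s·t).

1 1/2 969/1000
2 1 9551/10000
3 3/2 592/625
4 2 9301/10000
s(1y) = (1/(9551/10000) − 1)/(1) = 449/9551 ≈ 4.7011%

step 1 [0.5y] swap r/2=31/969: DF=(1 − 31/969·(0))/(1+31/969) = 969/1000 ≈ 0.969000
step 2 [1y] swap r/2=449/19241: DF=(1 − 449/19241·(0.969000))/(1+449/19241) = 9551/10000 ≈ 0.955100
step 3 [1.5y] bond c/2=7/800: DF=(7778591/8000000 − 7/800·(0.969000+0.955100))/(1+7/800) = 592/625 ≈ 0.947200
step 4 [2y] bond c/2=3/200: DF=(987121/1000000 − 3/200·(0.969000+0.955100+0.947200))/(1+3/200) = 9301/10000 ≈ 0.930100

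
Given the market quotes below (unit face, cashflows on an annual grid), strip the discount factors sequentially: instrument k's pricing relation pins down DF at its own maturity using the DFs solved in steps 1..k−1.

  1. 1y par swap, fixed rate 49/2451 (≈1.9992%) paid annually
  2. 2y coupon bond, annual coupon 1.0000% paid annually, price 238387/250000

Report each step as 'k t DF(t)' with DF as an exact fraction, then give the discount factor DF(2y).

step 1 [1y] swap r/1=49/2451: DF=(1 − 49/2451·(0))/(1+49/2451) = 2451/2500 ≈ 0.980400
step 2 [2y] bond c/1=1/100: DF=(238387/250000 − 1/100·(0.980400))/(1+1/100) = 584/625 ≈ 0.934400

1 1 2451/2500
2 2 584/625
DF(2y) = 584/625 ≈ 0.934400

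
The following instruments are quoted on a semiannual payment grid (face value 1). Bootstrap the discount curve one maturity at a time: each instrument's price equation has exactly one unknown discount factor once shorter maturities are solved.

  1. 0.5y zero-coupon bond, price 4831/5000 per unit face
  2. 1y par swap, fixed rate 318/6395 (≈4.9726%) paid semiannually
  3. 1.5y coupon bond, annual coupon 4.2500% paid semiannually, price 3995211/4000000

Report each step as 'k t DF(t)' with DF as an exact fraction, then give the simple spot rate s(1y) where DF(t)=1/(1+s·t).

1 1/2 4831/5000
2 1 9523/10000
3 3/2 9381/10000
s(1y) = (1/(9523/10000) − 1)/(1) = 477/9523 ≈ 5.0089%

step 1 [0.5y] zero: DF = P = 4831/5000 ≈ 0.966200
step 2 [1y] swap r/2=159/6395: DF=(1 − 159/6395·(0.966200))/(1+159/6395) = 9523/10000 ≈ 0.952300
step 3 [1.5y] bond c/2=17/800: DF=(3995211/4000000 − 17/800·(0.966200+0.952300))/(1+17/800) = 9381/10000 ≈ 0.938100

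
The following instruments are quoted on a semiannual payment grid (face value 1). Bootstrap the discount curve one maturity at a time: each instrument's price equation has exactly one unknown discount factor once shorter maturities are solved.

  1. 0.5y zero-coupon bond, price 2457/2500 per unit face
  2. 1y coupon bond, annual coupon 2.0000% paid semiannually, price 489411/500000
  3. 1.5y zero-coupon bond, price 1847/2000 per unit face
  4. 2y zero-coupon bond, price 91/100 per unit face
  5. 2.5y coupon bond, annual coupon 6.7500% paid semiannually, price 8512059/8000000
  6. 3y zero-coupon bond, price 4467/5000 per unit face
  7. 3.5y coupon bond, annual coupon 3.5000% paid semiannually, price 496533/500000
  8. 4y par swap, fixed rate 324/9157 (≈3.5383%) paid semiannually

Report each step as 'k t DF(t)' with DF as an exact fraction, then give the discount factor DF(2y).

step 1 [0.5y] zero: DF = P = 2457/2500 ≈ 0.982800
step 2 [1y] bond c/2=1/100: DF=(489411/500000 − 1/100·(0.982800))/(1+1/100) = 4797/5000 ≈ 0.959400
step 3 [1.5y] zero: DF = P = 1847/2000 ≈ 0.923500
step 4 [2y] zero: DF = P = 91/100 ≈ 0.910000
step 5 [2.5y] bond c/2=27/800: DF=(8512059/8000000 − 27/800·(0.982800+0.959400+0.923500+0.910000))/(1+27/800) = 453/500 ≈ 0.906000
step 6 [3y] zero: DF = P = 4467/5000 ≈ 0.893400
step 7 [3.5y] bond c/2=7/400: DF=(496533/500000 − 7/400·(0.982800+0.959400+0.923500+0.910000+0.906000+0.893400))/(1+7/400) = 8801/10000 ≈ 0.880100
step 8 [4y] swap r/2=162/9157: DF=(1 − 162/9157·(0.982800+0.959400+0.923500+0.910000+0.906000+0.893400+0.880100))/(1+162/9157) = 544/625 ≈ 0.870400

1 1/2 2457/2500
2 1 4797/5000
3 3/2 1847/2000
4 2 91/100
5 5/2 453/500
6 3 4467/5000
7 7/2 8801/10000
8 4 544/625
DF(2y) = 91/100 ≈ 0.910000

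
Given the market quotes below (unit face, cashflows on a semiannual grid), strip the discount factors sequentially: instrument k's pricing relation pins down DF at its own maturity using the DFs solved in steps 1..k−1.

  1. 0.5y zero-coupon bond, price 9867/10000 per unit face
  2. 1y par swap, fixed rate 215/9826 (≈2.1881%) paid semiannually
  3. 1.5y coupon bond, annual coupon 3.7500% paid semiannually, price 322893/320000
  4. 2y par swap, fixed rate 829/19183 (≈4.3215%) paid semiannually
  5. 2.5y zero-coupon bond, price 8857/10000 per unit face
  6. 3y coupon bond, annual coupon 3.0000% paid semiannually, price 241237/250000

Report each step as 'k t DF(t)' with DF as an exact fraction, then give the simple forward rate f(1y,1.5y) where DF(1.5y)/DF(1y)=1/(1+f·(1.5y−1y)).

1 1/2 9867/10000
2 1 1957/2000
3 3/2 9543/10000
4 2 9171/10000
5 5/2 8857/10000
6 3 8809/10000
f(1y,1.5y) = ((1957/2000)/(9543/10000) − 1)/(1/2) = 484/9543 ≈ 5.0718%

step 1 [0.5y] zero: DF = P = 9867/10000 ≈ 0.986700
step 2 [1y] swap r/2=215/19652: DF=(1 − 215/19652·(0.986700))/(1+215/19652) = 1957/2000 ≈ 0.978500
step 3 [1.5y] bond c/2=3/160: DF=(322893/320000 − 3/160·(0.986700+0.978500))/(1+3/160) = 9543/10000 ≈ 0.954300
step 4 [2y] swap r/2=829/38366: DF=(1 − 829/38366·(0.986700+0.978500+0.954300))/(1+829/38366) = 9171/10000 ≈ 0.917100
step 5 [2.5y] zero: DF = P = 8857/10000 ≈ 0.885700
step 6 [3y] bond c/2=3/200: DF=(241237/250000 − 3/200·(0.986700+0.978500+0.954300+0.917100+0.885700))/(1+3/200) = 8809/10000 ≈ 0.880900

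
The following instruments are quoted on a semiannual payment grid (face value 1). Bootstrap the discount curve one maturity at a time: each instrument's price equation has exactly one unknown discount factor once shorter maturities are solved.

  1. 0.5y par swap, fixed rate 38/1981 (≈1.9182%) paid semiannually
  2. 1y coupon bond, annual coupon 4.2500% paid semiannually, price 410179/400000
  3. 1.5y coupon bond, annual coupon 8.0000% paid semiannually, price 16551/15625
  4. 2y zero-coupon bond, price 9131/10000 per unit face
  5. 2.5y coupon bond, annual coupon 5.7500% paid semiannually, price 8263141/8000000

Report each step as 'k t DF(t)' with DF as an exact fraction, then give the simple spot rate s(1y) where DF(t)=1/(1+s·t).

1 1/2 1981/2000
2 1 1967/2000
3 3/2 4713/5000
4 2 9131/10000
5 5/2 897/1000
s(1y) = (1/(1967/2000) − 1)/(1) = 33/1967 ≈ 1.6777%

step 1 [0.5y] swap r/2=19/1981: DF=(1 − 19/1981·(0))/(1+19/1981) = 1981/2000 ≈ 0.990500
step 2 [1y] bond c/2=17/800: DF=(410179/400000 − 17/800·(0.990500))/(1+17/800) = 1967/2000 ≈ 0.983500
step 3 [1.5y] bond c/2=1/25: DF=(16551/15625 − 1/25·(0.990500+0.983500))/(1+1/25) = 4713/5000 ≈ 0.942600
step 4 [2y] zero: DF = P = 9131/10000 ≈ 0.913100
step 5 [2.5y] bond c/2=23/800: DF=(8263141/8000000 − 23/800·(0.990500+0.983500+0.942600+0.913100))/(1+23/800) = 897/1000 ≈ 0.897000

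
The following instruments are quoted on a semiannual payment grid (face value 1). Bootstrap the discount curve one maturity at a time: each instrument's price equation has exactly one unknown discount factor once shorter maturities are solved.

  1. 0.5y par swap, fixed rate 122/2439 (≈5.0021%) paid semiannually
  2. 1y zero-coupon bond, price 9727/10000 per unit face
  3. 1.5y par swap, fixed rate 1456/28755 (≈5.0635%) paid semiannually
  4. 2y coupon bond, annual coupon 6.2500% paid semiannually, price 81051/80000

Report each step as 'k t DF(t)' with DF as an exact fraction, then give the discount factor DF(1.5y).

step 1 [0.5y] swap r/2=61/2439: DF=(1 − 61/2439·(0))/(1+61/2439) = 2439/2500 ≈ 0.975600
step 2 [1y] zero: DF = P = 9727/10000 ≈ 0.972700
step 3 [1.5y] swap r/2=728/28755: DF=(1 − 728/28755·(0.975600+0.972700))/(1+728/28755) = 1159/1250 ≈ 0.927200
step 4 [2y] bond c/2=1/32: DF=(81051/80000 − 1/32·(0.975600+0.972700+0.927200))/(1+1/32) = 8953/10000 ≈ 0.895300

1 1/2 2439/2500
2 1 9727/10000
3 3/2 1159/1250
4 2 8953/10000
DF(1.5y) = 1159/1250 ≈ 0.927200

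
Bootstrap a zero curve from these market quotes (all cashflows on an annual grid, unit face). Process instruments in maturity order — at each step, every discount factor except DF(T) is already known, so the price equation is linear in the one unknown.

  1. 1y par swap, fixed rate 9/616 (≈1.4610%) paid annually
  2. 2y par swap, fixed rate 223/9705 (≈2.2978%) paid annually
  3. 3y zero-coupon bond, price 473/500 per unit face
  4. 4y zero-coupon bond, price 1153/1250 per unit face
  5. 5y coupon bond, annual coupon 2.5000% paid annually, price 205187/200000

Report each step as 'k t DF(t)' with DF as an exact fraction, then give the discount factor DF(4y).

step 1 [1y] swap r/1=9/616: DF=(1 − 9/616·(0))/(1+9/616) = 616/625 ≈ 0.985600
step 2 [2y] swap r/1=223/9705: DF=(1 − 223/9705·(0.985600))/(1+223/9705) = 4777/5000 ≈ 0.955400
step 3 [3y] zero: DF = P = 473/500 ≈ 0.946000
step 4 [4y] zero: DF = P = 1153/1250 ≈ 0.922400
step 5 [5y] bond c/1=1/40: DF=(205187/200000 − 1/40·(0.985600+0.955400+0.946000+0.922400))/(1+1/40) = 227/250 ≈ 0.908000

1 1 616/625
2 2 4777/5000
3 3 473/500
4 4 1153/1250
5 5 227/250
DF(4y) = 1153/1250 ≈ 0.922400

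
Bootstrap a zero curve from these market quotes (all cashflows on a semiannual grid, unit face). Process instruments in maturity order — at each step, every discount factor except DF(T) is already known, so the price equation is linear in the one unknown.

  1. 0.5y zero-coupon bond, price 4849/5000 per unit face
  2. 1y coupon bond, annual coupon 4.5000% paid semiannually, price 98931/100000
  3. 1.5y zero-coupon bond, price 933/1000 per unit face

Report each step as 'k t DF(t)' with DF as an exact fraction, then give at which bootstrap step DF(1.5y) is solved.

step 1 [0.5y] zero: DF = P = 4849/5000 ≈ 0.969800
step 2 [1y] bond c/2=9/400: DF=(98931/100000 − 9/400·(0.969800))/(1+9/400) = 4731/5000 ≈ 0.946200
step 3 [1.5y] zero: DF = P = 933/1000 ≈ 0.933000

1 1/2 4849/5000
2 1 4731/5000
3 3/2 933/1000
DF(1.5y) is solved at step 3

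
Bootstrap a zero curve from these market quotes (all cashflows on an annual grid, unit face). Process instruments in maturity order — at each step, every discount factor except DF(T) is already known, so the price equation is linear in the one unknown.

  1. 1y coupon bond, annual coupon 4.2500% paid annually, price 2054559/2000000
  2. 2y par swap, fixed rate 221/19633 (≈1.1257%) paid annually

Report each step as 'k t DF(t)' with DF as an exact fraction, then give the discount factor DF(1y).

step 1 [1y] bond c/1=17/400: DF=(2054559/2000000 − 17/400·(0))/(1+17/400) = 4927/5000 ≈ 0.985400
step 2 [2y] swap r/1=221/19633: DF=(1 − 221/19633·(0.985400))/(1+221/19633) = 9779/10000 ≈ 0.977900

1 1 4927/5000
2 2 9779/10000
DF(1y) = 4927/5000 ≈ 0.985400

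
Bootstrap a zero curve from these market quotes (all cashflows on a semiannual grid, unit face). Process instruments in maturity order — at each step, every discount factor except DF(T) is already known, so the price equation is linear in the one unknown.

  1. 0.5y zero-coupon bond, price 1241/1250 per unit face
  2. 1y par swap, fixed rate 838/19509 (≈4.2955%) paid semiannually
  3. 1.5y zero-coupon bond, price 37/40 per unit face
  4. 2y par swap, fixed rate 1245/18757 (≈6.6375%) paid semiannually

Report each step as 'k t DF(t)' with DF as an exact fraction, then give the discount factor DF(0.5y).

step 1 [0.5y] zero: DF = P = 1241/1250 ≈ 0.992800
step 2 [1y] swap r/2=419/19509: DF=(1 − 419/19509·(0.992800))/(1+419/19509) = 9581/10000 ≈ 0.958100
step 3 [1.5y] zero: DF = P = 37/40 ≈ 0.925000
step 4 [2y] swap r/2=1245/37514: DF=(1 − 1245/37514·(0.992800+0.958100+0.925000))/(1+1245/37514) = 1751/2000 ≈ 0.875500

1 1/2 1241/1250
2 1 9581/10000
3 3/2 37/40
4 2 1751/2000
DF(0.5y) = 1241/1250 ≈ 0.992800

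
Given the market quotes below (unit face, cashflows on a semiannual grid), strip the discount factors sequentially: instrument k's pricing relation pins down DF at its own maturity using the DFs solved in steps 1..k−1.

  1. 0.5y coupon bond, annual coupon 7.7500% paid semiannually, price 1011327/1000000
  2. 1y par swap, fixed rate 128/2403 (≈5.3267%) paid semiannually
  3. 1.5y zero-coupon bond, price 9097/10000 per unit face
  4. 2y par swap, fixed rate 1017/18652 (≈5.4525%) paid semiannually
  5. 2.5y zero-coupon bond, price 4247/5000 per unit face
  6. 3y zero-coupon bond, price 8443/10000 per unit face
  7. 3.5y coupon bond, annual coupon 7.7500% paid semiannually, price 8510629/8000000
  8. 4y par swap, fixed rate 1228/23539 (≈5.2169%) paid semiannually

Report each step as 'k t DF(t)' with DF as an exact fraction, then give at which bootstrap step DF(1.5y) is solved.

step 1 [0.5y] bond c/2=31/800: DF=(1011327/1000000 − 31/800·(0))/(1+31/800) = 1217/1250 ≈ 0.973600
step 2 [1y] swap r/2=64/2403: DF=(1 − 64/2403·(0.973600))/(1+64/2403) = 593/625 ≈ 0.948800
step 3 [1.5y] zero: DF = P = 9097/10000 ≈ 0.909700
step 4 [2y] swap r/2=1017/37304: DF=(1 − 1017/37304·(0.973600+0.948800+0.909700))/(1+1017/37304) = 8983/10000 ≈ 0.898300
step 5 [2.5y] zero: DF = P = 4247/5000 ≈ 0.849400
step 6 [3y] zero: DF = P = 8443/10000 ≈ 0.844300
step 7 [3.5y] bond c/2=31/800: DF=(8510629/8000000 − 31/800·(0.973600+0.948800+0.909700+0.898300+0.849400+0.844300))/(1+31/800) = 4109/5000 ≈ 0.821800
step 8 [4y] swap r/2=614/23539: DF=(1 − 614/23539·(0.973600+0.948800+0.909700+0.898300+0.849400+0.844300+0.821800))/(1+614/23539) = 4079/5000 ≈ 0.815800

1 1/2 1217/1250
2 1 593/625
3 3/2 9097/10000
4 2 8983/10000
5 5/2 4247/5000
6 3 8443/10000
7 7/2 4109/5000
8 4 4079/5000
DF(1.5y) is solved at step 3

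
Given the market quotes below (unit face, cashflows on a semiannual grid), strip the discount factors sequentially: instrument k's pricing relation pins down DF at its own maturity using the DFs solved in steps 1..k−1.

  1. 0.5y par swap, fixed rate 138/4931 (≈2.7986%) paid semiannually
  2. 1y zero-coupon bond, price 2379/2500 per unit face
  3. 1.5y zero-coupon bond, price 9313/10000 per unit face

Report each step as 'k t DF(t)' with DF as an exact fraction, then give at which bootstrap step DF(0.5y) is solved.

1 1/2 4931/5000
2 1 2379/2500
3 3/2 9313/10000
DF(0.5y) is solved at step 1

step 1 [0.5y] swap r/2=69/4931: DF=(1 − 69/4931·(0))/(1+69/4931) = 4931/5000 ≈ 0.986200
step 2 [1y] zero: DF = P = 2379/2500 ≈ 0.951600
step 3 [1.5y] zero: DF = P = 9313/10000 ≈ 0.931300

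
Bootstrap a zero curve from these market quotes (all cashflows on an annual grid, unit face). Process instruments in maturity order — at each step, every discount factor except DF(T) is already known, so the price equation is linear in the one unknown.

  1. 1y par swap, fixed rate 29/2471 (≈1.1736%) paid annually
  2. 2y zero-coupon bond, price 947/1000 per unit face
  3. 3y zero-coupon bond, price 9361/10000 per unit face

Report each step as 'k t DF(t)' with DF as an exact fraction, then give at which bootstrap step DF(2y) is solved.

step 1 [1y] swap r/1=29/2471: DF=(1 − 29/2471·(0))/(1+29/2471) = 2471/2500 ≈ 0.988400
step 2 [2y] zero: DF = P = 947/1000 ≈ 0.947000
step 3 [3y] zero: DF = P = 9361/10000 ≈ 0.936100

1 1 2471/2500
2 2 947/1000
3 3 9361/10000
DF(2y) is solved at step 2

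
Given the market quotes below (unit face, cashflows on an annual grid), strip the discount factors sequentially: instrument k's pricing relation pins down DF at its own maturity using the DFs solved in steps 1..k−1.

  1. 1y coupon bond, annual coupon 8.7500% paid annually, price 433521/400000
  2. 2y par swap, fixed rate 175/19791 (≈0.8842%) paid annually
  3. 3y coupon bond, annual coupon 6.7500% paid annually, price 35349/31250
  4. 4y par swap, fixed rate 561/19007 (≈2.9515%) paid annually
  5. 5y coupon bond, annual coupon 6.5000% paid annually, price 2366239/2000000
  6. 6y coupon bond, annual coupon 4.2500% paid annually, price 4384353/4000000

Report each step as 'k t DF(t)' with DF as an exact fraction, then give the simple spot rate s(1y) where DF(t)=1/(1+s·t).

1 1 4983/5000
2 2 393/400
3 3 1869/2000
4 4 4439/5000
5 5 8789/10000
6 6 4303/5000
s(1y) = (1/(4983/5000) − 1)/(1) = 17/4983 ≈ 0.3412%

step 1 [1y] bond c/1=7/80: DF=(433521/400000 − 7/80·(0))/(1+7/80) = 4983/5000 ≈ 0.996600
step 2 [2y] swap r/1=175/19791: DF=(1 − 175/19791·(0.996600))/(1+175/19791) = 393/400 ≈ 0.982500
step 3 [3y] bond c/1=27/400: DF=(35349/31250 − 27/400·(0.996600+0.982500))/(1+27/400) = 1869/2000 ≈ 0.934500
step 4 [4y] swap r/1=561/19007: DF=(1 − 561/19007·(0.996600+0.982500+0.934500))/(1+561/19007) = 4439/5000 ≈ 0.887800
step 5 [5y] bond c/1=13/200: DF=(2366239/2000000 − 13/200·(0.996600+0.982500+0.934500+0.887800))/(1+13/200) = 8789/10000 ≈ 0.878900
step 6 [6y] bond c/1=17/400: DF=(4384353/4000000 − 17/400·(0.996600+0.982500+0.934500+0.887800+0.878900))/(1+17/400) = 4303/5000 ≈ 0.860600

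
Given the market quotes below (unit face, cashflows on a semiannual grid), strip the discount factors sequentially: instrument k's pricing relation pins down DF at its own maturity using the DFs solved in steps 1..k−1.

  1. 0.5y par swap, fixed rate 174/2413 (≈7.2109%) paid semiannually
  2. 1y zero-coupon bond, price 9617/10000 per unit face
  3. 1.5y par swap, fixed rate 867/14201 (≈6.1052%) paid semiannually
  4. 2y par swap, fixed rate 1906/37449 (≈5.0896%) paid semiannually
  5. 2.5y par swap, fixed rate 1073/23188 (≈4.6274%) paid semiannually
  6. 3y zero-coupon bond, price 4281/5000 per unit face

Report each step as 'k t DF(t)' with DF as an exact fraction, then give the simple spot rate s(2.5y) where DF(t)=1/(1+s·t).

step 1 [0.5y] swap r/2=87/2413: DF=(1 − 87/2413·(0))/(1+87/2413) = 2413/2500 ≈ 0.965200
step 2 [1y] zero: DF = P = 9617/10000 ≈ 0.961700
step 3 [1.5y] swap r/2=867/28402: DF=(1 − 867/28402·(0.965200+0.961700))/(1+867/28402) = 9133/10000 ≈ 0.913300
step 4 [2y] swap r/2=953/37449: DF=(1 − 953/37449·(0.965200+0.961700+0.913300))/(1+953/37449) = 9047/10000 ≈ 0.904700
step 5 [2.5y] swap r/2=1073/46376: DF=(1 − 1073/46376·(0.965200+0.961700+0.913300+0.904700))/(1+1073/46376) = 8927/10000 ≈ 0.892700
step 6 [3y] zero: DF = P = 4281/5000 ≈ 0.856200

1 1/2 2413/2500
2 1 9617/10000
3 3/2 9133/10000
4 2 9047/10000
5 5/2 8927/10000
6 3 4281/5000
s(2.5y) = (1/(8927/10000) − 1)/(5/2) = 2146/44635 ≈ 4.8079%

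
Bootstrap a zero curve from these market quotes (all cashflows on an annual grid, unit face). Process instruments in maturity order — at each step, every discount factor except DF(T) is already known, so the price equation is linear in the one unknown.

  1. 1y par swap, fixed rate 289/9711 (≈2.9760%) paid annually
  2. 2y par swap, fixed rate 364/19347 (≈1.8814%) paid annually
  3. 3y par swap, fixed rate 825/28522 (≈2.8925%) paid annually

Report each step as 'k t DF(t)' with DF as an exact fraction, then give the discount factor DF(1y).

1 1 9711/10000
2 2 2409/2500
3 3 367/400
DF(1y) = 9711/10000 ≈ 0.971100

step 1 [1y] swap r/1=289/9711: DF=(1 − 289/9711·(0))/(1+289/9711) = 9711/10000 ≈ 0.971100
step 2 [2y] swap r/1=364/19347: DF=(1 − 364/19347·(0.971100))/(1+364/19347) = 2409/2500 ≈ 0.963600
step 3 [3y] swap r/1=825/28522: DF=(1 − 825/28522·(0.971100+0.963600))/(1+825/28522) = 367/400 ≈ 0.917500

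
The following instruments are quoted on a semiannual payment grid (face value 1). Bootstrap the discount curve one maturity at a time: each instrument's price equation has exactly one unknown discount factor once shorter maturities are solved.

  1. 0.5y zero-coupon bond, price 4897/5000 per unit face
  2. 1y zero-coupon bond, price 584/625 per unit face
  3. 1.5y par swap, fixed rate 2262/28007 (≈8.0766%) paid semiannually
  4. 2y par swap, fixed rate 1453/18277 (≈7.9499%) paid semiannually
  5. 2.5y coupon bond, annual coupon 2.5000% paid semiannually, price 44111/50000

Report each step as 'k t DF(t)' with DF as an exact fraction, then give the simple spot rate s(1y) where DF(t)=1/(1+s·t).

step 1 [0.5y] zero: DF = P = 4897/5000 ≈ 0.979400
step 2 [1y] zero: DF = P = 584/625 ≈ 0.934400
step 3 [1.5y] swap r/2=1131/28007: DF=(1 − 1131/28007·(0.979400+0.934400))/(1+1131/28007) = 8869/10000 ≈ 0.886900
step 4 [2y] swap r/2=1453/36554: DF=(1 − 1453/36554·(0.979400+0.934400+0.886900))/(1+1453/36554) = 8547/10000 ≈ 0.854700
step 5 [2.5y] bond c/2=1/80: DF=(44111/50000 − 1/80·(0.979400+0.934400+0.886900+0.854700))/(1+1/80) = 4131/5000 ≈ 0.826200

1 1/2 4897/5000
2 1 584/625
3 3/2 8869/10000
4 2 8547/10000
5 5/2 4131/5000
s(1y) = (1/(584/625) − 1)/(1) = 41/584 ≈ 7.0205%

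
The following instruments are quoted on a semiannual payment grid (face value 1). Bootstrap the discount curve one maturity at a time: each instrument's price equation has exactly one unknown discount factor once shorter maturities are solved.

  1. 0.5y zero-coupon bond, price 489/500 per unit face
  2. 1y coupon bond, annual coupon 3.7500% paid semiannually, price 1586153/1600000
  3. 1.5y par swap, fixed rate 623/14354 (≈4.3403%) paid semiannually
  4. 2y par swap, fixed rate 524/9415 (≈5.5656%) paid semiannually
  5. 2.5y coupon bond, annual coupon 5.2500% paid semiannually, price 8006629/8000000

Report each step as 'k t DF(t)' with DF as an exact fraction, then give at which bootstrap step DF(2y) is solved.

1 1/2 489/500
2 1 9551/10000
3 3/2 9377/10000
4 2 1119/1250
5 5/2 8789/10000
DF(2y) is solved at step 4

step 1 [0.5y] zero: DF = P = 489/500 ≈ 0.978000
step 2 [1y] bond c/2=3/160: DF=(1586153/1600000 − 3/160·(0.978000))/(1+3/160) = 9551/10000 ≈ 0.955100
step 3 [1.5y] swap r/2=623/28708: DF=(1 − 623/28708·(0.978000+0.955100))/(1+623/28708) = 9377/10000 ≈ 0.937700
step 4 [2y] swap r/2=262/9415: DF=(1 − 262/9415·(0.978000+0.955100+0.937700))/(1+262/9415) = 1119/1250 ≈ 0.895200
step 5 [2.5y] bond c/2=21/800: DF=(8006629/8000000 − 21/800·(0.978000+0.955100+0.937700+0.895200))/(1+21/800) = 8789/10000 ≈ 0.878900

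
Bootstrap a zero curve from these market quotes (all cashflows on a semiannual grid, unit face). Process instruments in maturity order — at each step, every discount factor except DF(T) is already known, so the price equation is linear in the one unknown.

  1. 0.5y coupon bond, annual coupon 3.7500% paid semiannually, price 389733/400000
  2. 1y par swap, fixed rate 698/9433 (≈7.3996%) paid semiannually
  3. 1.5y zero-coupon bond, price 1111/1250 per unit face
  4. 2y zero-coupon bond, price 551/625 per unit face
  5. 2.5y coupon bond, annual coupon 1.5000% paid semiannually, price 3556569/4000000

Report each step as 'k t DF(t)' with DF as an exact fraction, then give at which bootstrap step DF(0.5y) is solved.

1 1/2 2391/2500
2 1 4651/5000
3 3/2 1111/1250
4 2 551/625
5 5/2 8553/10000
DF(0.5y) is solved at step 1

step 1 [0.5y] bond c/2=3/160: DF=(389733/400000 − 3/160·(0))/(1+3/160) = 2391/2500 ≈ 0.956400
step 2 [1y] swap r/2=349/9433: DF=(1 − 349/9433·(0.956400))/(1+349/9433) = 4651/5000 ≈ 0.930200
step 3 [1.5y] zero: DF = P = 1111/1250 ≈ 0.888800
step 4 [2y] zero: DF = P = 551/625 ≈ 0.881600
step 5 [2.5y] bond c/2=3/400: DF=(3556569/4000000 − 3/400·(0.956400+0.930200+0.888800+0.881600))/(1+3/400) = 8553/10000 ≈ 0.855300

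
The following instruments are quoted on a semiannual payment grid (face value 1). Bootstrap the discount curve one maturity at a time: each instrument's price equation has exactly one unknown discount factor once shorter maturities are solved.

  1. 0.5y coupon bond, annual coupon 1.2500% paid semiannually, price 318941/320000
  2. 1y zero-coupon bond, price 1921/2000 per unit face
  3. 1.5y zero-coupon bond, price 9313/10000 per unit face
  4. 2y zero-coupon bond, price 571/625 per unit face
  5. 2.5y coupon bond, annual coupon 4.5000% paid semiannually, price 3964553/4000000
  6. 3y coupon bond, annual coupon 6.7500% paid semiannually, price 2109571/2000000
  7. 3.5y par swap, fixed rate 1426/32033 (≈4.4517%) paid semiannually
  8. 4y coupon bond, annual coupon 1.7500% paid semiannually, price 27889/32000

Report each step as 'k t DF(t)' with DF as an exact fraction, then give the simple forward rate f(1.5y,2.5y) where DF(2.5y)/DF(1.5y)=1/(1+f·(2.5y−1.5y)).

step 1 [0.5y] bond c/2=1/160: DF=(318941/320000 − 1/160·(0))/(1+1/160) = 1981/2000 ≈ 0.990500
step 2 [1y] zero: DF = P = 1921/2000 ≈ 0.960500
step 3 [1.5y] zero: DF = P = 9313/10000 ≈ 0.931300
step 4 [2y] zero: DF = P = 571/625 ≈ 0.913600
step 5 [2.5y] bond c/2=9/400: DF=(3964553/4000000 − 9/400·(0.990500+0.960500+0.931300+0.913600))/(1+9/400) = 4429/5000 ≈ 0.885800
step 6 [3y] bond c/2=27/800: DF=(2109571/2000000 − 27/800·(0.990500+0.960500+0.931300+0.913600+0.885800))/(1+27/800) = 347/400 ≈ 0.867500
step 7 [3.5y] swap r/2=713/32033: DF=(1 − 713/32033·(0.990500+0.960500+0.931300+0.913600+0.885800+0.867500))/(1+713/32033) = 4287/5000 ≈ 0.857400
step 8 [4y] bond c/2=7/800: DF=(27889/32000 − 7/800·(0.990500+0.960500+0.931300+0.913600+0.885800+0.867500+0.857400))/(1+7/800) = 2021/2500 ≈ 0.808400

1 1/2 1981/2000
2 1 1921/2000
3 3/2 9313/10000
4 2 571/625
5 5/2 4429/5000
6 3 347/400
7 7/2 4287/5000
8 4 2021/2500
f(1.5y,2.5y) = ((9313/10000)/(4429/5000) − 1)/(1) = 455/8858 ≈ 5.1366%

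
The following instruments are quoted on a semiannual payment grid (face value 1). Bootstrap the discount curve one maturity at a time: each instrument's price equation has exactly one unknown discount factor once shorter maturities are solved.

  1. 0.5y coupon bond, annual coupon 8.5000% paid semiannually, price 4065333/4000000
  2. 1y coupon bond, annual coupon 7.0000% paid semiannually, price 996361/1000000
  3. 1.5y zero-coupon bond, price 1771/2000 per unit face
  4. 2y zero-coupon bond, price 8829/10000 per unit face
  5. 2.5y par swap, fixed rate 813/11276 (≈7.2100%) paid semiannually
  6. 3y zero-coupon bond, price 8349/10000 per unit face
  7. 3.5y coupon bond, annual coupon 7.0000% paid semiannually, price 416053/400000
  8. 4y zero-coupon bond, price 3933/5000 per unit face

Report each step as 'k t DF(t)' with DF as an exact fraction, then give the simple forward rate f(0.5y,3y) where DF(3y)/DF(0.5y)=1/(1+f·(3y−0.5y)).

step 1 [0.5y] bond c/2=17/400: DF=(4065333/4000000 − 17/400·(0))/(1+17/400) = 9749/10000 ≈ 0.974900
step 2 [1y] bond c/2=7/200: DF=(996361/1000000 − 7/200·(0.974900))/(1+7/200) = 9297/10000 ≈ 0.929700
step 3 [1.5y] zero: DF = P = 1771/2000 ≈ 0.885500
step 4 [2y] zero: DF = P = 8829/10000 ≈ 0.882900
step 5 [2.5y] swap r/2=813/22552: DF=(1 − 813/22552·(0.974900+0.929700+0.885500+0.882900))/(1+813/22552) = 4187/5000 ≈ 0.837400
step 6 [3y] zero: DF = P = 8349/10000 ≈ 0.834900
step 7 [3.5y] bond c/2=7/200: DF=(416053/400000 − 7/200·(0.974900+0.929700+0.885500+0.882900+0.837400+0.834900))/(1+7/200) = 4121/5000 ≈ 0.824200
step 8 [4y] zero: DF = P = 3933/5000 ≈ 0.786600

1 1/2 9749/10000
2 1 9297/10000
3 3/2 1771/2000
4 2 8829/10000
5 5/2 4187/5000
6 3 8349/10000
7 7/2 4121/5000
8 4 3933/5000
f(0.5y,3y) = ((9749/10000)/(8349/10000) − 1)/(5/2) = 560/8349 ≈ 6.7074%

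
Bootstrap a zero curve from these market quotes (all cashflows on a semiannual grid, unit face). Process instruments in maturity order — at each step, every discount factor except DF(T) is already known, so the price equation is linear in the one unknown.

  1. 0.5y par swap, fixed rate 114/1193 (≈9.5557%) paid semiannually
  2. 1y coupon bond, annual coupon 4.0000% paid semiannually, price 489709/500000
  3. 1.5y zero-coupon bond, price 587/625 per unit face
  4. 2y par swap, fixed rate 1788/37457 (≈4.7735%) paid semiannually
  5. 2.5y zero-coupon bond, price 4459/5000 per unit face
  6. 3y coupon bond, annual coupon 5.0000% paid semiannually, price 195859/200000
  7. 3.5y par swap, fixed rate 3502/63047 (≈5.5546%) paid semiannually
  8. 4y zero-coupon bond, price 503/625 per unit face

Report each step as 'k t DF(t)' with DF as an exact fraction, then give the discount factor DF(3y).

1 1/2 1193/1250
2 1 1883/2000
3 3/2 587/625
4 2 4553/5000
5 5/2 4459/5000
6 3 8423/10000
7 7/2 8249/10000
8 4 503/625
DF(3y) = 8423/10000 ≈ 0.842300

step 1 [0.5y] swap r/2=57/1193: DF=(1 − 57/1193·(0))/(1+57/1193) = 1193/1250 ≈ 0.954400
step 2 [1y] bond c/2=1/50: DF=(489709/500000 − 1/50·(0.954400))/(1+1/50) = 1883/2000 ≈ 0.941500
step 3 [1.5y] zero: DF = P = 587/625 ≈ 0.939200
step 4 [2y] swap r/2=894/37457: DF=(1 − 894/37457·(0.954400+0.941500+0.939200))/(1+894/37457) = 4553/5000 ≈ 0.910600
step 5 [2.5y] zero: DF = P = 4459/5000 ≈ 0.891800
step 6 [3y] bond c/2=1/40: DF=(195859/200000 − 1/40·(0.954400+0.941500+0.939200+0.910600+0.891800))/(1+1/40) = 8423/10000 ≈ 0.842300
step 7 [3.5y] swap r/2=1751/63047: DF=(1 − 1751/63047·(0.954400+0.941500+0.939200+0.910600+0.891800+0.842300))/(1+1751/63047) = 8249/10000 ≈ 0.824900
step 8 [4y] zero: DF = P = 503/625 ≈ 0.804800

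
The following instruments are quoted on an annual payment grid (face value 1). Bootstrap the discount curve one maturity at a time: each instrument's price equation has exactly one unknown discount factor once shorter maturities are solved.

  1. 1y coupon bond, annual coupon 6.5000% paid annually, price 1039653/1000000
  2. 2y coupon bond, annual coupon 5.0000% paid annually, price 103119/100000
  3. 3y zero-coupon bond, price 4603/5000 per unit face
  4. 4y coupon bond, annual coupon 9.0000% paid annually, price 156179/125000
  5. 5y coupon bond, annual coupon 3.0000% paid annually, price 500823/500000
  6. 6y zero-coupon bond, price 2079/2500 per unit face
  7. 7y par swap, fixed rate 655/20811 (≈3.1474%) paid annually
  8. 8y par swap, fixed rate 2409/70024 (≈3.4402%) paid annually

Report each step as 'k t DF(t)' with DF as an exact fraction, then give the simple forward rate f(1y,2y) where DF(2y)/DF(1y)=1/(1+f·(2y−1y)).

1 1 4881/5000
2 2 2339/2500
3 3 4603/5000
4 4 2281/2500
5 5 4317/5000
6 6 2079/2500
7 7 1607/2000
8 8 7591/10000
f(1y,2y) = ((4881/5000)/(2339/2500) − 1)/(1) = 203/4678 ≈ 4.3395%

step 1 [1y] bond c/1=13/200: DF=(1039653/1000000 − 13/200·(0))/(1+13/200) = 4881/5000 ≈ 0.976200
step 2 [2y] bond c/1=1/20: DF=(103119/100000 − 1/20·(0.976200))/(1+1/20) = 2339/2500 ≈ 0.935600
step 3 [3y] zero: DF = P = 4603/5000 ≈ 0.920600
step 4 [4y] bond c/1=9/100: DF=(156179/125000 − 9/100·(0.976200+0.935600+0.920600))/(1+9/100) = 2281/2500 ≈ 0.912400
step 5 [5y] bond c/1=3/100: DF=(500823/500000 − 3/100·(0.976200+0.935600+0.920600+0.912400))/(1+3/100) = 4317/5000 ≈ 0.863400
step 6 [6y] zero: DF = P = 2079/2500 ≈ 0.831600
step 7 [7y] swap r/1=655/20811: DF=(1 − 655/20811·(0.976200+0.935600+0.920600+0.912400+0.863400+0.831600))/(1+655/20811) = 1607/2000 ≈ 0.803500
step 8 [8y] swap r/1=2409/70024: DF=(1 − 2409/70024·(0.976200+0.935600+0.920600+0.912400+0.863400+0.831600+0.803500))/(1+2409/70024) = 7591/10000 ≈ 0.759100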